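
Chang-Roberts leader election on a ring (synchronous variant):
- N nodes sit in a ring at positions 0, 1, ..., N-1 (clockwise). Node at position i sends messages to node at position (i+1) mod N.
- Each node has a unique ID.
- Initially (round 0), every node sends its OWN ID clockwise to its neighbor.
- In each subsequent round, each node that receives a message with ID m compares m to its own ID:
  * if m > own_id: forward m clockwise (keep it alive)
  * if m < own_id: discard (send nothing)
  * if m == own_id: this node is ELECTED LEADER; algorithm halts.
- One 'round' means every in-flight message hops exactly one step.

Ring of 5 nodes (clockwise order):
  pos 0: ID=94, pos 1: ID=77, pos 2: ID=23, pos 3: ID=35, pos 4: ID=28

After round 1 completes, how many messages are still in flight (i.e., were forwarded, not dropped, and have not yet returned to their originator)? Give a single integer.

Round 1: pos1(id77) recv 94: fwd; pos2(id23) recv 77: fwd; pos3(id35) recv 23: drop; pos4(id28) recv 35: fwd; pos0(id94) recv 28: drop
After round 1: 3 messages still in flight

Answer: 3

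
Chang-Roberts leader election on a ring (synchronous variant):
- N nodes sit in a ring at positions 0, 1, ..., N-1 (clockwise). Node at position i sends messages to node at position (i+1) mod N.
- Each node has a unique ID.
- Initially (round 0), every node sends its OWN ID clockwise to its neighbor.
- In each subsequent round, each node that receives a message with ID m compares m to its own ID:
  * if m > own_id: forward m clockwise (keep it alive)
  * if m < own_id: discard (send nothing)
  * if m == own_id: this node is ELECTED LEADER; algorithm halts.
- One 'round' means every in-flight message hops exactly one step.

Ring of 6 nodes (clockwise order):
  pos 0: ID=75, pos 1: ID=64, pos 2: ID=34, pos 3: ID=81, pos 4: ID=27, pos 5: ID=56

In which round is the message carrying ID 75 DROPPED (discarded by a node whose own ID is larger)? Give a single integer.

Answer: 3

Derivation:
Round 1: pos1(id64) recv 75: fwd; pos2(id34) recv 64: fwd; pos3(id81) recv 34: drop; pos4(id27) recv 81: fwd; pos5(id56) recv 27: drop; pos0(id75) recv 56: drop
Round 2: pos2(id34) recv 75: fwd; pos3(id81) recv 64: drop; pos5(id56) recv 81: fwd
Round 3: pos3(id81) recv 75: drop; pos0(id75) recv 81: fwd
Round 4: pos1(id64) recv 81: fwd
Round 5: pos2(id34) recv 81: fwd
Round 6: pos3(id81) recv 81: ELECTED
Message ID 75 originates at pos 0; dropped at pos 3 in round 3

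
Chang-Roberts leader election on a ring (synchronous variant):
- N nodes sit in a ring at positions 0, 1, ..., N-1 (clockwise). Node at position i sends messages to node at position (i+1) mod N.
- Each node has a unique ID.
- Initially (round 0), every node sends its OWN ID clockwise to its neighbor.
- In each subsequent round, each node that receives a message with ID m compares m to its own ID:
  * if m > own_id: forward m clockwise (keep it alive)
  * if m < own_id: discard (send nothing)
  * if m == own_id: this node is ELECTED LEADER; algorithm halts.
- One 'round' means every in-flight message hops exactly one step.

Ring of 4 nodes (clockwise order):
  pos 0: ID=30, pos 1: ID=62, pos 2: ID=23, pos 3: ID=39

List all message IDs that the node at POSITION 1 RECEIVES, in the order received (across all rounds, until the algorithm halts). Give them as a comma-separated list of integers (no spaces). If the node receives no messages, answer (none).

Answer: 30,39,62

Derivation:
Round 1: pos1(id62) recv 30: drop; pos2(id23) recv 62: fwd; pos3(id39) recv 23: drop; pos0(id30) recv 39: fwd
Round 2: pos3(id39) recv 62: fwd; pos1(id62) recv 39: drop
Round 3: pos0(id30) recv 62: fwd
Round 4: pos1(id62) recv 62: ELECTED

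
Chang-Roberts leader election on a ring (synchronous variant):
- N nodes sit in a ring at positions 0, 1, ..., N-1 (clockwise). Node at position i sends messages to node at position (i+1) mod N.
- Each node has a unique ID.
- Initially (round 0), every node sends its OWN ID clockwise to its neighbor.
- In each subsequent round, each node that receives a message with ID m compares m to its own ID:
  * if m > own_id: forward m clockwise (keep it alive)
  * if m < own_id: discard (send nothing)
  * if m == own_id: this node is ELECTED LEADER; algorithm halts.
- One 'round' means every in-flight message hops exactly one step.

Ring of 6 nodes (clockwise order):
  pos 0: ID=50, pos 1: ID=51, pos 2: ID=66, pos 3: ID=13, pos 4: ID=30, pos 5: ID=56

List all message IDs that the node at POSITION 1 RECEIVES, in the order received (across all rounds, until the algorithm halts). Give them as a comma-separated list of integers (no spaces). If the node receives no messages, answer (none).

Round 1: pos1(id51) recv 50: drop; pos2(id66) recv 51: drop; pos3(id13) recv 66: fwd; pos4(id30) recv 13: drop; pos5(id56) recv 30: drop; pos0(id50) recv 56: fwd
Round 2: pos4(id30) recv 66: fwd; pos1(id51) recv 56: fwd
Round 3: pos5(id56) recv 66: fwd; pos2(id66) recv 56: drop
Round 4: pos0(id50) recv 66: fwd
Round 5: pos1(id51) recv 66: fwd
Round 6: pos2(id66) recv 66: ELECTED

Answer: 50,56,66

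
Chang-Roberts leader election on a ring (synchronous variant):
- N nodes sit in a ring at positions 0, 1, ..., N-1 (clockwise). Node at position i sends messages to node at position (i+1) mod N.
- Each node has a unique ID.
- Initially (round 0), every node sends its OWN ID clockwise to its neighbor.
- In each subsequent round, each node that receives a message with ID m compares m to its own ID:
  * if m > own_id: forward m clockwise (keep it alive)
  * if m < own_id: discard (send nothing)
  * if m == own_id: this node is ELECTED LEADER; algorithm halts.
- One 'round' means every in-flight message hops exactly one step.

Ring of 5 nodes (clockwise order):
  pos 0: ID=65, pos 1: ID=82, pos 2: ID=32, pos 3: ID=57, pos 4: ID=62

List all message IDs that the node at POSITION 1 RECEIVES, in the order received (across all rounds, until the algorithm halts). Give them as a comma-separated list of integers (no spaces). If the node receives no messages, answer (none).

Answer: 65,82

Derivation:
Round 1: pos1(id82) recv 65: drop; pos2(id32) recv 82: fwd; pos3(id57) recv 32: drop; pos4(id62) recv 57: drop; pos0(id65) recv 62: drop
Round 2: pos3(id57) recv 82: fwd
Round 3: pos4(id62) recv 82: fwd
Round 4: pos0(id65) recv 82: fwd
Round 5: pos1(id82) recv 82: ELECTED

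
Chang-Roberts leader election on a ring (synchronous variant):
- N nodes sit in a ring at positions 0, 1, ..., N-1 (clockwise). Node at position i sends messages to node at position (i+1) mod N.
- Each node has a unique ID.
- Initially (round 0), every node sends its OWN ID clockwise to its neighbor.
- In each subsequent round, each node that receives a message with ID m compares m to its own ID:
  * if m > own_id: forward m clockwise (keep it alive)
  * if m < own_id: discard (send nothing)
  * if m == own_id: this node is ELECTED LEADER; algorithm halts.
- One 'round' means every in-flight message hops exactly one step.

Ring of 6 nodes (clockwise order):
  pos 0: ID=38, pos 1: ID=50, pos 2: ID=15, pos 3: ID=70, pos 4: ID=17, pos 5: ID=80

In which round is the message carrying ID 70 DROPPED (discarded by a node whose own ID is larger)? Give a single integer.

Answer: 2

Derivation:
Round 1: pos1(id50) recv 38: drop; pos2(id15) recv 50: fwd; pos3(id70) recv 15: drop; pos4(id17) recv 70: fwd; pos5(id80) recv 17: drop; pos0(id38) recv 80: fwd
Round 2: pos3(id70) recv 50: drop; pos5(id80) recv 70: drop; pos1(id50) recv 80: fwd
Round 3: pos2(id15) recv 80: fwd
Round 4: pos3(id70) recv 80: fwd
Round 5: pos4(id17) recv 80: fwd
Round 6: pos5(id80) recv 80: ELECTED
Message ID 70 originates at pos 3; dropped at pos 5 in round 2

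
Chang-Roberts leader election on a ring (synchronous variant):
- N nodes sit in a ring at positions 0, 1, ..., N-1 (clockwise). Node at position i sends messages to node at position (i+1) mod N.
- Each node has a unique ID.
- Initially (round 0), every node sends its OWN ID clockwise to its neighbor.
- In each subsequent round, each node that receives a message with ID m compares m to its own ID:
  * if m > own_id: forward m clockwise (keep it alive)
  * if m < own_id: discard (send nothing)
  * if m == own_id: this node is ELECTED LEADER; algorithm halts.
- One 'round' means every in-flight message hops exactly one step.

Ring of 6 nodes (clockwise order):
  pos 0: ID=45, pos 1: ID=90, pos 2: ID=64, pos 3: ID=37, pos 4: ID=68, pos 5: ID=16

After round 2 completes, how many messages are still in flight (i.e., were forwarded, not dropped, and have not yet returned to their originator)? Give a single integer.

Answer: 2

Derivation:
Round 1: pos1(id90) recv 45: drop; pos2(id64) recv 90: fwd; pos3(id37) recv 64: fwd; pos4(id68) recv 37: drop; pos5(id16) recv 68: fwd; pos0(id45) recv 16: drop
Round 2: pos3(id37) recv 90: fwd; pos4(id68) recv 64: drop; pos0(id45) recv 68: fwd
After round 2: 2 messages still in flight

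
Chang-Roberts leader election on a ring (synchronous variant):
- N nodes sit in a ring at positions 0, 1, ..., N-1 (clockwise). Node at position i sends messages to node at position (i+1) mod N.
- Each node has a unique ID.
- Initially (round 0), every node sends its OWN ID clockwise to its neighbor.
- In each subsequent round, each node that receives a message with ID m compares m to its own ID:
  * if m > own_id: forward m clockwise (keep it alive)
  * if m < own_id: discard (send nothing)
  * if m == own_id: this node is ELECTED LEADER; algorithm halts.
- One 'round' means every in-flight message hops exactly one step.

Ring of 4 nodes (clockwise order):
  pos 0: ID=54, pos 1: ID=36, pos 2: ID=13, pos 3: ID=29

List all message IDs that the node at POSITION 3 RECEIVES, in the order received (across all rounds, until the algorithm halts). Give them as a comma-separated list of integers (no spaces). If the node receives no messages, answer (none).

Answer: 13,36,54

Derivation:
Round 1: pos1(id36) recv 54: fwd; pos2(id13) recv 36: fwd; pos3(id29) recv 13: drop; pos0(id54) recv 29: drop
Round 2: pos2(id13) recv 54: fwd; pos3(id29) recv 36: fwd
Round 3: pos3(id29) recv 54: fwd; pos0(id54) recv 36: drop
Round 4: pos0(id54) recv 54: ELECTED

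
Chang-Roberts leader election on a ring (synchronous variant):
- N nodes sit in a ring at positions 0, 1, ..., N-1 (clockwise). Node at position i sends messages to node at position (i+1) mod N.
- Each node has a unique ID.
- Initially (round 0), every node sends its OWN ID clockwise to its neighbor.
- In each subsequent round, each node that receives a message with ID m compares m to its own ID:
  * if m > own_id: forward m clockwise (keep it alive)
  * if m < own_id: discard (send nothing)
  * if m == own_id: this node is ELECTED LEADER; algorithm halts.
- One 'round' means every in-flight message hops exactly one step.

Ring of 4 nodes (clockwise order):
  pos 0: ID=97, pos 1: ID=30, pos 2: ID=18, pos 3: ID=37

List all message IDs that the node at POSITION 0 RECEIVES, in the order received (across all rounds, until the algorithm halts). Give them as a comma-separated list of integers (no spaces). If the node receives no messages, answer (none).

Round 1: pos1(id30) recv 97: fwd; pos2(id18) recv 30: fwd; pos3(id37) recv 18: drop; pos0(id97) recv 37: drop
Round 2: pos2(id18) recv 97: fwd; pos3(id37) recv 30: drop
Round 3: pos3(id37) recv 97: fwd
Round 4: pos0(id97) recv 97: ELECTED

Answer: 37,97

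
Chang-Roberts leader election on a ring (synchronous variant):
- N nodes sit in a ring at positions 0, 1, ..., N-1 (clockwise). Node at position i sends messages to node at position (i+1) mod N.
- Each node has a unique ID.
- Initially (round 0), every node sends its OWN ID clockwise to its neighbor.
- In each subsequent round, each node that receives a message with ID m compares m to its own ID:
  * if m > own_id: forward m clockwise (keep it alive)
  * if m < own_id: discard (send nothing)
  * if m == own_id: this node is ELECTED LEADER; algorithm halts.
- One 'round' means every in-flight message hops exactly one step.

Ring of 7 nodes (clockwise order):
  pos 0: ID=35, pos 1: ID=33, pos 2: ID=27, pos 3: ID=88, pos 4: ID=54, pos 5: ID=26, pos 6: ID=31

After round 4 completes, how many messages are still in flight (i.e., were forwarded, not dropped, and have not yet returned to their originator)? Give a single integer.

Answer: 2

Derivation:
Round 1: pos1(id33) recv 35: fwd; pos2(id27) recv 33: fwd; pos3(id88) recv 27: drop; pos4(id54) recv 88: fwd; pos5(id26) recv 54: fwd; pos6(id31) recv 26: drop; pos0(id35) recv 31: drop
Round 2: pos2(id27) recv 35: fwd; pos3(id88) recv 33: drop; pos5(id26) recv 88: fwd; pos6(id31) recv 54: fwd
Round 3: pos3(id88) recv 35: drop; pos6(id31) recv 88: fwd; pos0(id35) recv 54: fwd
Round 4: pos0(id35) recv 88: fwd; pos1(id33) recv 54: fwd
After round 4: 2 messages still in flight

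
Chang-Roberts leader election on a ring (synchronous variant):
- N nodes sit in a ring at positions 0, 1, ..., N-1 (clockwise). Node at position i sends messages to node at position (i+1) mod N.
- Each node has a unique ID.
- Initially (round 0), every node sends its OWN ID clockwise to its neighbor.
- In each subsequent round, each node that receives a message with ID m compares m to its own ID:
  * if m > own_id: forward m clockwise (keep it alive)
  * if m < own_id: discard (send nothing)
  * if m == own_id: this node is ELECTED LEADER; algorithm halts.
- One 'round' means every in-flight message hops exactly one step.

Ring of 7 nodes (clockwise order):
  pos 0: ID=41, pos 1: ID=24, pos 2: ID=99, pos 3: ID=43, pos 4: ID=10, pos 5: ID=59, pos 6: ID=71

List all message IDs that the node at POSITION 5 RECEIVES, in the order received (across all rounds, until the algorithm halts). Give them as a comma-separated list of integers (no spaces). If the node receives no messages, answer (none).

Round 1: pos1(id24) recv 41: fwd; pos2(id99) recv 24: drop; pos3(id43) recv 99: fwd; pos4(id10) recv 43: fwd; pos5(id59) recv 10: drop; pos6(id71) recv 59: drop; pos0(id41) recv 71: fwd
Round 2: pos2(id99) recv 41: drop; pos4(id10) recv 99: fwd; pos5(id59) recv 43: drop; pos1(id24) recv 71: fwd
Round 3: pos5(id59) recv 99: fwd; pos2(id99) recv 71: drop
Round 4: pos6(id71) recv 99: fwd
Round 5: pos0(id41) recv 99: fwd
Round 6: pos1(id24) recv 99: fwd
Round 7: pos2(id99) recv 99: ELECTED

Answer: 10,43,99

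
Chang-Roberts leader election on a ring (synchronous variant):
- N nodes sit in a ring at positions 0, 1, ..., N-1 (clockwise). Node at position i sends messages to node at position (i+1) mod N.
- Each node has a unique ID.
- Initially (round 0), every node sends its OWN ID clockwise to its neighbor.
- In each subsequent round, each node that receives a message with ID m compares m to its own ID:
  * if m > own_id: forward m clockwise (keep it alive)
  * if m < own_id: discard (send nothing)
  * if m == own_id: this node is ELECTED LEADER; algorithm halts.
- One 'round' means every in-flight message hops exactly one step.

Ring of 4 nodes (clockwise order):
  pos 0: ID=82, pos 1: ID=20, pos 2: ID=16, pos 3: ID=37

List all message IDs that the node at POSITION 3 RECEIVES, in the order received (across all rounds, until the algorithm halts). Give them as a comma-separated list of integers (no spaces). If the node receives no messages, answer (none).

Answer: 16,20,82

Derivation:
Round 1: pos1(id20) recv 82: fwd; pos2(id16) recv 20: fwd; pos3(id37) recv 16: drop; pos0(id82) recv 37: drop
Round 2: pos2(id16) recv 82: fwd; pos3(id37) recv 20: drop
Round 3: pos3(id37) recv 82: fwd
Round 4: pos0(id82) recv 82: ELECTED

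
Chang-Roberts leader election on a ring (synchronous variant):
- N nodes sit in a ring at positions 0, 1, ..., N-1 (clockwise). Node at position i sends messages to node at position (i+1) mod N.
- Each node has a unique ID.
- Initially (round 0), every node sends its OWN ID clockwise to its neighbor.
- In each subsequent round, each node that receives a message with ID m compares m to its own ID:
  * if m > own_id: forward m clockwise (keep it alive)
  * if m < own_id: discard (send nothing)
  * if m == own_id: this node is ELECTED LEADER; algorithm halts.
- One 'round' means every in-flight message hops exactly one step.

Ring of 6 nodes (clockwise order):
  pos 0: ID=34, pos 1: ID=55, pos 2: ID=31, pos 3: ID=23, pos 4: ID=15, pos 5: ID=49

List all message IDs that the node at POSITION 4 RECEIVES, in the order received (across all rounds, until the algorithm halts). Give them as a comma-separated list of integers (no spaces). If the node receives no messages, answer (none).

Answer: 23,31,55

Derivation:
Round 1: pos1(id55) recv 34: drop; pos2(id31) recv 55: fwd; pos3(id23) recv 31: fwd; pos4(id15) recv 23: fwd; pos5(id49) recv 15: drop; pos0(id34) recv 49: fwd
Round 2: pos3(id23) recv 55: fwd; pos4(id15) recv 31: fwd; pos5(id49) recv 23: drop; pos1(id55) recv 49: drop
Round 3: pos4(id15) recv 55: fwd; pos5(id49) recv 31: drop
Round 4: pos5(id49) recv 55: fwd
Round 5: pos0(id34) recv 55: fwd
Round 6: pos1(id55) recv 55: ELECTED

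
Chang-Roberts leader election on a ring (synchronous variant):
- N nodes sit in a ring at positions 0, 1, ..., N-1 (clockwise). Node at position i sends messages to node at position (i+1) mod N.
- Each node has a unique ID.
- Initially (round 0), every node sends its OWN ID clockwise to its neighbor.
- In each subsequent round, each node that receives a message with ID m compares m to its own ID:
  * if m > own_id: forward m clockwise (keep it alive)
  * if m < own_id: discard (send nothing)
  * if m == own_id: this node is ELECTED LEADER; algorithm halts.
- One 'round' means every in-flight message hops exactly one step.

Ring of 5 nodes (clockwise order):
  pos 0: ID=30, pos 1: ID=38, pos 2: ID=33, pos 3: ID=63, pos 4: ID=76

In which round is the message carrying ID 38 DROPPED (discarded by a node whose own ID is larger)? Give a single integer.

Answer: 2

Derivation:
Round 1: pos1(id38) recv 30: drop; pos2(id33) recv 38: fwd; pos3(id63) recv 33: drop; pos4(id76) recv 63: drop; pos0(id30) recv 76: fwd
Round 2: pos3(id63) recv 38: drop; pos1(id38) recv 76: fwd
Round 3: pos2(id33) recv 76: fwd
Round 4: pos3(id63) recv 76: fwd
Round 5: pos4(id76) recv 76: ELECTED
Message ID 38 originates at pos 1; dropped at pos 3 in round 2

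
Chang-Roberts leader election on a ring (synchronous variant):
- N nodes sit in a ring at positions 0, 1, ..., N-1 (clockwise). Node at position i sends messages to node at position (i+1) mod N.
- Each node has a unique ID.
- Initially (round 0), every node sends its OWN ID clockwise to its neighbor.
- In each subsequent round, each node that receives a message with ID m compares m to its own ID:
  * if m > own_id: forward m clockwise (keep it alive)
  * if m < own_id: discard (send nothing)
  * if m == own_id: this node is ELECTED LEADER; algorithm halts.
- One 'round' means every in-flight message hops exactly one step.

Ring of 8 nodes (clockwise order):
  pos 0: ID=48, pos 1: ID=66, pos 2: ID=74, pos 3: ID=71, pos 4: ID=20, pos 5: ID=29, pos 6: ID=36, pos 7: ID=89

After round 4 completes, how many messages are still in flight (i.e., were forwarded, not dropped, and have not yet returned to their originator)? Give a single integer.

Answer: 2

Derivation:
Round 1: pos1(id66) recv 48: drop; pos2(id74) recv 66: drop; pos3(id71) recv 74: fwd; pos4(id20) recv 71: fwd; pos5(id29) recv 20: drop; pos6(id36) recv 29: drop; pos7(id89) recv 36: drop; pos0(id48) recv 89: fwd
Round 2: pos4(id20) recv 74: fwd; pos5(id29) recv 71: fwd; pos1(id66) recv 89: fwd
Round 3: pos5(id29) recv 74: fwd; pos6(id36) recv 71: fwd; pos2(id74) recv 89: fwd
Round 4: pos6(id36) recv 74: fwd; pos7(id89) recv 71: drop; pos3(id71) recv 89: fwd
After round 4: 2 messages still in flight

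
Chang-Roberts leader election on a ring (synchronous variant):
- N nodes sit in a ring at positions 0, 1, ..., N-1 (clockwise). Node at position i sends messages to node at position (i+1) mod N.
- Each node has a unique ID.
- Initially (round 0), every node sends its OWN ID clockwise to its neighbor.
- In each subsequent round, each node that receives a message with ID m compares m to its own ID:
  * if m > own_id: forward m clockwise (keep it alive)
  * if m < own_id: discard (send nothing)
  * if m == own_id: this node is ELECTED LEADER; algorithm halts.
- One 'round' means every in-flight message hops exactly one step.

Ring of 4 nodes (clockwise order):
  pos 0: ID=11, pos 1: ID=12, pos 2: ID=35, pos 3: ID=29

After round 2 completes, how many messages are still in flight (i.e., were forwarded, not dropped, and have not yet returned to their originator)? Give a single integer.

Answer: 2

Derivation:
Round 1: pos1(id12) recv 11: drop; pos2(id35) recv 12: drop; pos3(id29) recv 35: fwd; pos0(id11) recv 29: fwd
Round 2: pos0(id11) recv 35: fwd; pos1(id12) recv 29: fwd
After round 2: 2 messages still in flight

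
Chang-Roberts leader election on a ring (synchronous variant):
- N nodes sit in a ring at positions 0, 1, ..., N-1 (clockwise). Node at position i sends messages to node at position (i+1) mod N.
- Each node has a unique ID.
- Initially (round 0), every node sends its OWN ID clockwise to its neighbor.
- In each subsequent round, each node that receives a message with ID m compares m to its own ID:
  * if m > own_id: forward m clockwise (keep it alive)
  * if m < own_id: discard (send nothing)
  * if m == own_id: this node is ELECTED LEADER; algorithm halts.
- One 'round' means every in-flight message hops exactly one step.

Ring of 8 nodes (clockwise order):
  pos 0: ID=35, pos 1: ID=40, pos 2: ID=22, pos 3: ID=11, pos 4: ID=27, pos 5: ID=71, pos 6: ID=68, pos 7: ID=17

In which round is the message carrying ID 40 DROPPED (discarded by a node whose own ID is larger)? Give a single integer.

Round 1: pos1(id40) recv 35: drop; pos2(id22) recv 40: fwd; pos3(id11) recv 22: fwd; pos4(id27) recv 11: drop; pos5(id71) recv 27: drop; pos6(id68) recv 71: fwd; pos7(id17) recv 68: fwd; pos0(id35) recv 17: drop
Round 2: pos3(id11) recv 40: fwd; pos4(id27) recv 22: drop; pos7(id17) recv 71: fwd; pos0(id35) recv 68: fwd
Round 3: pos4(id27) recv 40: fwd; pos0(id35) recv 71: fwd; pos1(id40) recv 68: fwd
Round 4: pos5(id71) recv 40: drop; pos1(id40) recv 71: fwd; pos2(id22) recv 68: fwd
Round 5: pos2(id22) recv 71: fwd; pos3(id11) recv 68: fwd
Round 6: pos3(id11) recv 71: fwd; pos4(id27) recv 68: fwd
Round 7: pos4(id27) recv 71: fwd; pos5(id71) recv 68: drop
Round 8: pos5(id71) recv 71: ELECTED
Message ID 40 originates at pos 1; dropped at pos 5 in round 4

Answer: 4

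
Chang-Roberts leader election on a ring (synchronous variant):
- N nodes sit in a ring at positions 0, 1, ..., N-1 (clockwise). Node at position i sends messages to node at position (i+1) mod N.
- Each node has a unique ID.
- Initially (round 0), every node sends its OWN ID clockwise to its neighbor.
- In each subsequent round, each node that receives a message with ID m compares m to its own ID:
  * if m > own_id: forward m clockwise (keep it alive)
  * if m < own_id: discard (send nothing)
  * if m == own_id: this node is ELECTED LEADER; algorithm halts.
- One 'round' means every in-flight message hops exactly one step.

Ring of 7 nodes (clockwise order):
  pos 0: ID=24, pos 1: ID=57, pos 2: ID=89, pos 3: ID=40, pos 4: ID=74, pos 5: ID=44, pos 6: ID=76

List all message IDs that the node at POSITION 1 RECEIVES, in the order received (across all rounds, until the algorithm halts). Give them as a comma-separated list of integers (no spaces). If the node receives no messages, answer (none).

Round 1: pos1(id57) recv 24: drop; pos2(id89) recv 57: drop; pos3(id40) recv 89: fwd; pos4(id74) recv 40: drop; pos5(id44) recv 74: fwd; pos6(id76) recv 44: drop; pos0(id24) recv 76: fwd
Round 2: pos4(id74) recv 89: fwd; pos6(id76) recv 74: drop; pos1(id57) recv 76: fwd
Round 3: pos5(id44) recv 89: fwd; pos2(id89) recv 76: drop
Round 4: pos6(id76) recv 89: fwd
Round 5: pos0(id24) recv 89: fwd
Round 6: pos1(id57) recv 89: fwd
Round 7: pos2(id89) recv 89: ELECTED

Answer: 24,76,89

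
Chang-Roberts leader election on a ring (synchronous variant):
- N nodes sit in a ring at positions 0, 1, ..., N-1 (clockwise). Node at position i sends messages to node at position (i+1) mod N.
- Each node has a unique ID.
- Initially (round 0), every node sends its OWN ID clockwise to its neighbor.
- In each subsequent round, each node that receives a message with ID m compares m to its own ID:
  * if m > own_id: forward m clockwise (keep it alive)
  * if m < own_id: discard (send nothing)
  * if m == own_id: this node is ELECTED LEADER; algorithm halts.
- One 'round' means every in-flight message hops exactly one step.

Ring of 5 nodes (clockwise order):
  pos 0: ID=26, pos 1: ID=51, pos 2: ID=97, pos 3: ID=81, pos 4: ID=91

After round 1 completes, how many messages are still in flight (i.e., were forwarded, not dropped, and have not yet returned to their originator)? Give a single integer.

Round 1: pos1(id51) recv 26: drop; pos2(id97) recv 51: drop; pos3(id81) recv 97: fwd; pos4(id91) recv 81: drop; pos0(id26) recv 91: fwd
After round 1: 2 messages still in flight

Answer: 2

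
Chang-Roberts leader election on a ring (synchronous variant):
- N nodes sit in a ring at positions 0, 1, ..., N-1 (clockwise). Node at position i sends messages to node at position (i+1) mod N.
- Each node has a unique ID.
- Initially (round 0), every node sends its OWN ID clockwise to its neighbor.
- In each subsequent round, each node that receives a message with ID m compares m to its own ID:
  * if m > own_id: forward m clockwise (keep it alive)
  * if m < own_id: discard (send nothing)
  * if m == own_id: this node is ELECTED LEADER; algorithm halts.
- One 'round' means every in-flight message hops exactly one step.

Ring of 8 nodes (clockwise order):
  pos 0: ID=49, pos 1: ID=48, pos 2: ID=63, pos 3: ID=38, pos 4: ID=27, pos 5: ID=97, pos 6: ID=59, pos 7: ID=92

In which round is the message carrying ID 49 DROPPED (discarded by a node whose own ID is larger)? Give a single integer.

Round 1: pos1(id48) recv 49: fwd; pos2(id63) recv 48: drop; pos3(id38) recv 63: fwd; pos4(id27) recv 38: fwd; pos5(id97) recv 27: drop; pos6(id59) recv 97: fwd; pos7(id92) recv 59: drop; pos0(id49) recv 92: fwd
Round 2: pos2(id63) recv 49: drop; pos4(id27) recv 63: fwd; pos5(id97) recv 38: drop; pos7(id92) recv 97: fwd; pos1(id48) recv 92: fwd
Round 3: pos5(id97) recv 63: drop; pos0(id49) recv 97: fwd; pos2(id63) recv 92: fwd
Round 4: pos1(id48) recv 97: fwd; pos3(id38) recv 92: fwd
Round 5: pos2(id63) recv 97: fwd; pos4(id27) recv 92: fwd
Round 6: pos3(id38) recv 97: fwd; pos5(id97) recv 92: drop
Round 7: pos4(id27) recv 97: fwd
Round 8: pos5(id97) recv 97: ELECTED
Message ID 49 originates at pos 0; dropped at pos 2 in round 2

Answer: 2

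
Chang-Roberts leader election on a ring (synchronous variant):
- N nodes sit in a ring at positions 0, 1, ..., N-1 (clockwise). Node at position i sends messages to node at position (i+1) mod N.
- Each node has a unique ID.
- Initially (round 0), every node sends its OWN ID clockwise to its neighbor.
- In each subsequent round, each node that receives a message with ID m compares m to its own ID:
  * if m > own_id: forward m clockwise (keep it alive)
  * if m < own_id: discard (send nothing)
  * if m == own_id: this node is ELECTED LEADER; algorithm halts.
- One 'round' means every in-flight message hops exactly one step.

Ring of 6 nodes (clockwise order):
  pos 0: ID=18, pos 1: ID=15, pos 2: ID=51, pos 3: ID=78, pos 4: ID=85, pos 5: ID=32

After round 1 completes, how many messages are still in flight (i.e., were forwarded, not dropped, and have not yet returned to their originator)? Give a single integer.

Answer: 3

Derivation:
Round 1: pos1(id15) recv 18: fwd; pos2(id51) recv 15: drop; pos3(id78) recv 51: drop; pos4(id85) recv 78: drop; pos5(id32) recv 85: fwd; pos0(id18) recv 32: fwd
After round 1: 3 messages still in flight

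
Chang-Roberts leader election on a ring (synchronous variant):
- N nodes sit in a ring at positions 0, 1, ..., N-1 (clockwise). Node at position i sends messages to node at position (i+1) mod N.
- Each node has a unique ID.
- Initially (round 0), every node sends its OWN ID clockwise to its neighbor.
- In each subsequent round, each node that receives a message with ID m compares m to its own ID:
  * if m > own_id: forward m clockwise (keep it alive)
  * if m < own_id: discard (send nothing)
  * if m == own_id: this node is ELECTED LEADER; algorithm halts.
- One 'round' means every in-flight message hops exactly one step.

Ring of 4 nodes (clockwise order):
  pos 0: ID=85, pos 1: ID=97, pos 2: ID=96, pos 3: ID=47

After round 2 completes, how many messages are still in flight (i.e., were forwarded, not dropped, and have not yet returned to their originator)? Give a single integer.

Round 1: pos1(id97) recv 85: drop; pos2(id96) recv 97: fwd; pos3(id47) recv 96: fwd; pos0(id85) recv 47: drop
Round 2: pos3(id47) recv 97: fwd; pos0(id85) recv 96: fwd
After round 2: 2 messages still in flight

Answer: 2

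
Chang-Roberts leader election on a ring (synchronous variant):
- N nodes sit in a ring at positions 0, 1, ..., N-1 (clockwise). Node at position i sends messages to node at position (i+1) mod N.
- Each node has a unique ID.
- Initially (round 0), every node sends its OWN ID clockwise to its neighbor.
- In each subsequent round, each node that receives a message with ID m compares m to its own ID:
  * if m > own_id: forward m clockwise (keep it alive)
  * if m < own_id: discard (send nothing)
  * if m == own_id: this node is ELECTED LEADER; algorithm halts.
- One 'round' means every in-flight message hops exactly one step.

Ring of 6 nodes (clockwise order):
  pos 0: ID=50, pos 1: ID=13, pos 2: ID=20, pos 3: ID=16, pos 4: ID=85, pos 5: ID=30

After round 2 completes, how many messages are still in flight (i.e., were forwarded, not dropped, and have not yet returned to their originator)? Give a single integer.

Answer: 2

Derivation:
Round 1: pos1(id13) recv 50: fwd; pos2(id20) recv 13: drop; pos3(id16) recv 20: fwd; pos4(id85) recv 16: drop; pos5(id30) recv 85: fwd; pos0(id50) recv 30: drop
Round 2: pos2(id20) recv 50: fwd; pos4(id85) recv 20: drop; pos0(id50) recv 85: fwd
After round 2: 2 messages still in flight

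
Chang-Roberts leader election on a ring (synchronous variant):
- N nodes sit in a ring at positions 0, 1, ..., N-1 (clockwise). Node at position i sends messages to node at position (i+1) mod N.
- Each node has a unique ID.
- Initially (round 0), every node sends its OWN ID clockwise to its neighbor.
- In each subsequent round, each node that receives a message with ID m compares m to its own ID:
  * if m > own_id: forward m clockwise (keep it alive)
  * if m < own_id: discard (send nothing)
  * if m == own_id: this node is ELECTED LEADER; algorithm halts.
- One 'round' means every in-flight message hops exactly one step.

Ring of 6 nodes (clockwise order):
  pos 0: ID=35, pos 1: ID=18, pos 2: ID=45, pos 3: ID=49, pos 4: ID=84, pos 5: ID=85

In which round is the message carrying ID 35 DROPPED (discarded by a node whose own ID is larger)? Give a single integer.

Answer: 2

Derivation:
Round 1: pos1(id18) recv 35: fwd; pos2(id45) recv 18: drop; pos3(id49) recv 45: drop; pos4(id84) recv 49: drop; pos5(id85) recv 84: drop; pos0(id35) recv 85: fwd
Round 2: pos2(id45) recv 35: drop; pos1(id18) recv 85: fwd
Round 3: pos2(id45) recv 85: fwd
Round 4: pos3(id49) recv 85: fwd
Round 5: pos4(id84) recv 85: fwd
Round 6: pos5(id85) recv 85: ELECTED
Message ID 35 originates at pos 0; dropped at pos 2 in round 2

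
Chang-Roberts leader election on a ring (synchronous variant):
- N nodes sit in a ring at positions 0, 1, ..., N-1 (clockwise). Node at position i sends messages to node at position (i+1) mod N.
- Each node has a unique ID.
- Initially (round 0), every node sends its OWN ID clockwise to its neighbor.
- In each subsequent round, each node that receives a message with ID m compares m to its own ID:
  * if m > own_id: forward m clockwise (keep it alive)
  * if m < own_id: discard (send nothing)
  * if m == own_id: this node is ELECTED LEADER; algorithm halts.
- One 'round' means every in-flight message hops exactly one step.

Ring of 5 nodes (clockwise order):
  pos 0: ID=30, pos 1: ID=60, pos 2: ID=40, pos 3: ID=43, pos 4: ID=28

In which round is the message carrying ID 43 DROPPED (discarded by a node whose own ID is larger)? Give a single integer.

Answer: 3

Derivation:
Round 1: pos1(id60) recv 30: drop; pos2(id40) recv 60: fwd; pos3(id43) recv 40: drop; pos4(id28) recv 43: fwd; pos0(id30) recv 28: drop
Round 2: pos3(id43) recv 60: fwd; pos0(id30) recv 43: fwd
Round 3: pos4(id28) recv 60: fwd; pos1(id60) recv 43: drop
Round 4: pos0(id30) recv 60: fwd
Round 5: pos1(id60) recv 60: ELECTED
Message ID 43 originates at pos 3; dropped at pos 1 in round 3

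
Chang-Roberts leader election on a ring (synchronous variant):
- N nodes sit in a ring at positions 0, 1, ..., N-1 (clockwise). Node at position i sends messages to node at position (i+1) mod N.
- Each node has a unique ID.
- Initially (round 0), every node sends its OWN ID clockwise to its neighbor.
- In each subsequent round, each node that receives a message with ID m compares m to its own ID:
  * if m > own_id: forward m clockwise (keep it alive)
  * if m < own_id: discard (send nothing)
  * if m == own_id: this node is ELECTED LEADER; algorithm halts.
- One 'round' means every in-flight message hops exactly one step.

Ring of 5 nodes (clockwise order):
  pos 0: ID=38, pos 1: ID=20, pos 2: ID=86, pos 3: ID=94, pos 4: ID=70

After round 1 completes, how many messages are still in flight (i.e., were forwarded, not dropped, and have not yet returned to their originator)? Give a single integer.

Round 1: pos1(id20) recv 38: fwd; pos2(id86) recv 20: drop; pos3(id94) recv 86: drop; pos4(id70) recv 94: fwd; pos0(id38) recv 70: fwd
After round 1: 3 messages still in flight

Answer: 3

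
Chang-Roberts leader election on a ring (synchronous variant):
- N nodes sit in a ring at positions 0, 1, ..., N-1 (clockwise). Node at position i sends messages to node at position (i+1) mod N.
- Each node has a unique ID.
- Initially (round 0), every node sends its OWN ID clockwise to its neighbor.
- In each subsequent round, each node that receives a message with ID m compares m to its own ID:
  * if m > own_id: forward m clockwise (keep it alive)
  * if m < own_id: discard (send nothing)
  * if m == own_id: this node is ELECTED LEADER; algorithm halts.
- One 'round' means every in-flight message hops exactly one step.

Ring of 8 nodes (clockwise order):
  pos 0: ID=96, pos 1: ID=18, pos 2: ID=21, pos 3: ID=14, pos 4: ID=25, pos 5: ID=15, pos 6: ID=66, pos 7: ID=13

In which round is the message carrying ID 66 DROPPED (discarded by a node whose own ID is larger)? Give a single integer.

Round 1: pos1(id18) recv 96: fwd; pos2(id21) recv 18: drop; pos3(id14) recv 21: fwd; pos4(id25) recv 14: drop; pos5(id15) recv 25: fwd; pos6(id66) recv 15: drop; pos7(id13) recv 66: fwd; pos0(id96) recv 13: drop
Round 2: pos2(id21) recv 96: fwd; pos4(id25) recv 21: drop; pos6(id66) recv 25: drop; pos0(id96) recv 66: drop
Round 3: pos3(id14) recv 96: fwd
Round 4: pos4(id25) recv 96: fwd
Round 5: pos5(id15) recv 96: fwd
Round 6: pos6(id66) recv 96: fwd
Round 7: pos7(id13) recv 96: fwd
Round 8: pos0(id96) recv 96: ELECTED
Message ID 66 originates at pos 6; dropped at pos 0 in round 2

Answer: 2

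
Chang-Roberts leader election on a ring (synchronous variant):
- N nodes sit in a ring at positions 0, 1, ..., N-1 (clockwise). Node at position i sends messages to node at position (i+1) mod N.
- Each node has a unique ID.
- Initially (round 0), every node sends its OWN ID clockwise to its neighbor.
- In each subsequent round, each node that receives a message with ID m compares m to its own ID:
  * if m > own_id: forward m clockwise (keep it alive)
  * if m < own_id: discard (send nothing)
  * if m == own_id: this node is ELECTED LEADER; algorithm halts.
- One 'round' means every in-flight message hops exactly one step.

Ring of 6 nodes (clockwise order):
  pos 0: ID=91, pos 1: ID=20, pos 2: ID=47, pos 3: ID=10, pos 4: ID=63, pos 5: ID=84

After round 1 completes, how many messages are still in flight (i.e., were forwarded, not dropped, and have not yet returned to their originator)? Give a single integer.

Round 1: pos1(id20) recv 91: fwd; pos2(id47) recv 20: drop; pos3(id10) recv 47: fwd; pos4(id63) recv 10: drop; pos5(id84) recv 63: drop; pos0(id91) recv 84: drop
After round 1: 2 messages still in flight

Answer: 2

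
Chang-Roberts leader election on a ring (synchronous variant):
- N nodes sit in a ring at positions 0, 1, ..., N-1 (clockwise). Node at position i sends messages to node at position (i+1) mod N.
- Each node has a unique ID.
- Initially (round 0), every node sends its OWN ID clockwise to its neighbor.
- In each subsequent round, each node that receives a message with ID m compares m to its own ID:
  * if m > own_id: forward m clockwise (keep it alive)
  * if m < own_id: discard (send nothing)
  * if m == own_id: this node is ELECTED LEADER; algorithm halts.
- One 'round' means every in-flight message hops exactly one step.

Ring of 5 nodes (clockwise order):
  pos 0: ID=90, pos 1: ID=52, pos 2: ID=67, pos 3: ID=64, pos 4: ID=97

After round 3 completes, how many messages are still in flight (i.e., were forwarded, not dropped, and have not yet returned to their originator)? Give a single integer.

Answer: 2

Derivation:
Round 1: pos1(id52) recv 90: fwd; pos2(id67) recv 52: drop; pos3(id64) recv 67: fwd; pos4(id97) recv 64: drop; pos0(id90) recv 97: fwd
Round 2: pos2(id67) recv 90: fwd; pos4(id97) recv 67: drop; pos1(id52) recv 97: fwd
Round 3: pos3(id64) recv 90: fwd; pos2(id67) recv 97: fwd
After round 3: 2 messages still in flight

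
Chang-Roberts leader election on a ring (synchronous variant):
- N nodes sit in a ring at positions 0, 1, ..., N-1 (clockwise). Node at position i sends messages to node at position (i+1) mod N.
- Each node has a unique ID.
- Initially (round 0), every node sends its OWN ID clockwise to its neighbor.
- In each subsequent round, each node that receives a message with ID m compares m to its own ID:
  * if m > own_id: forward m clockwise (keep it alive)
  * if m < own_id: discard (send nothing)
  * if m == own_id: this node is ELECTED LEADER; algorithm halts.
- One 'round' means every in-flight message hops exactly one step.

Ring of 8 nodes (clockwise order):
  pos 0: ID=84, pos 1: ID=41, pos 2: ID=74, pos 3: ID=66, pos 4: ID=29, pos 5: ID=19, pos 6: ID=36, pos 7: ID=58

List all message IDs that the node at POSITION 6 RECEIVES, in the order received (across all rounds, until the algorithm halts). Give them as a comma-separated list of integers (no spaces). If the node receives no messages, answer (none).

Round 1: pos1(id41) recv 84: fwd; pos2(id74) recv 41: drop; pos3(id66) recv 74: fwd; pos4(id29) recv 66: fwd; pos5(id19) recv 29: fwd; pos6(id36) recv 19: drop; pos7(id58) recv 36: drop; pos0(id84) recv 58: drop
Round 2: pos2(id74) recv 84: fwd; pos4(id29) recv 74: fwd; pos5(id19) recv 66: fwd; pos6(id36) recv 29: drop
Round 3: pos3(id66) recv 84: fwd; pos5(id19) recv 74: fwd; pos6(id36) recv 66: fwd
Round 4: pos4(id29) recv 84: fwd; pos6(id36) recv 74: fwd; pos7(id58) recv 66: fwd
Round 5: pos5(id19) recv 84: fwd; pos7(id58) recv 74: fwd; pos0(id84) recv 66: drop
Round 6: pos6(id36) recv 84: fwd; pos0(id84) recv 74: drop
Round 7: pos7(id58) recv 84: fwd
Round 8: pos0(id84) recv 84: ELECTED

Answer: 19,29,66,74,84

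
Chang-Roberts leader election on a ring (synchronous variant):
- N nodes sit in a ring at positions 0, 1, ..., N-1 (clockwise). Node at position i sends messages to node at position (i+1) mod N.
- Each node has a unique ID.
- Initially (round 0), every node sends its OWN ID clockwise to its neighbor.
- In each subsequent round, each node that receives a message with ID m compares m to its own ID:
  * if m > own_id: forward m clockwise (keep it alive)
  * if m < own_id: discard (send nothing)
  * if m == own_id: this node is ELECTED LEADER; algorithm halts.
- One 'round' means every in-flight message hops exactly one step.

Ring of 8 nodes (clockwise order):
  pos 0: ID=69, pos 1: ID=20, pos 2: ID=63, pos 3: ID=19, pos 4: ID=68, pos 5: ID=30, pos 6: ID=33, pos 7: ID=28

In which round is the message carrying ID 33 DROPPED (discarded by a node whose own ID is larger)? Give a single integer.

Round 1: pos1(id20) recv 69: fwd; pos2(id63) recv 20: drop; pos3(id19) recv 63: fwd; pos4(id68) recv 19: drop; pos5(id30) recv 68: fwd; pos6(id33) recv 30: drop; pos7(id28) recv 33: fwd; pos0(id69) recv 28: drop
Round 2: pos2(id63) recv 69: fwd; pos4(id68) recv 63: drop; pos6(id33) recv 68: fwd; pos0(id69) recv 33: drop
Round 3: pos3(id19) recv 69: fwd; pos7(id28) recv 68: fwd
Round 4: pos4(id68) recv 69: fwd; pos0(id69) recv 68: drop
Round 5: pos5(id30) recv 69: fwd
Round 6: pos6(id33) recv 69: fwd
Round 7: pos7(id28) recv 69: fwd
Round 8: pos0(id69) recv 69: ELECTED
Message ID 33 originates at pos 6; dropped at pos 0 in round 2

Answer: 2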